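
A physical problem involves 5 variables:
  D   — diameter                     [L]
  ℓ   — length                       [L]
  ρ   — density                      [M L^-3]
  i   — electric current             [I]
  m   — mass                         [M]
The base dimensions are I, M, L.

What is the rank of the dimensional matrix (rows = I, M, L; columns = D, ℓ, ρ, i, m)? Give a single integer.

3

Exponent matrix [I,M,L] × [D,ℓ,ρ,i,m]:
  I: [ 0  0  0  1  0]
  M: [ 0  0  1  0  1]
  L: [ 1  1 -3  0  0]
Echelon form has 3 nonzero rows (pivots: D,ρ,i)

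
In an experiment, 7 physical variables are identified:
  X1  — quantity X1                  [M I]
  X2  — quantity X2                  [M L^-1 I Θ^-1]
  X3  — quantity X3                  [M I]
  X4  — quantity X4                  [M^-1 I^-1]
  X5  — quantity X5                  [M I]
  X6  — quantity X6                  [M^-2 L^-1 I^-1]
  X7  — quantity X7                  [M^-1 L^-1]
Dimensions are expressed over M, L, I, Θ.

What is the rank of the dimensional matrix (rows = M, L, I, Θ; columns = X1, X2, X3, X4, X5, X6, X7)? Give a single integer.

3

Dimensional matrix (M×L×I×Θ by X1×X2×X3×X4×X5×X6×X7):
  M: [ 1  1  1 -1  1 -2 -1]
  L: [ 0 -1  0  0  0 -1 -1]
  I: [ 1  1  1 -1  1 -1  0]
  Θ: [ 0 -1  0  0  0  0  0]
Row reduction gives pivot columns X1,X2,X6; rank = 3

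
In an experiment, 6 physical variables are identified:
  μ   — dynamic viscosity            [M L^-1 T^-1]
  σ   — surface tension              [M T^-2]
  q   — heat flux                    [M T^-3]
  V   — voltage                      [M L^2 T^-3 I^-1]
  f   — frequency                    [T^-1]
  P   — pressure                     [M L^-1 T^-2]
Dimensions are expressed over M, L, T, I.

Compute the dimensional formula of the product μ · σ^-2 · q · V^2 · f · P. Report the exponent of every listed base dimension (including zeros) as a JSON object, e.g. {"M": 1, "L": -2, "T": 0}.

{"M": 3, "L": 2, "T": -9, "I": -2}

Write exponents as rows M,L,T,I / cols μ,σ,q,V,f,P:
  M: [ 1  1  1  1  0  1]
  L: [-1  0  0  2  0 -1]
  T: [-1 -2 -3 -3 -1 -2]
  I: [ 0  0  0 -1  0  0]
  [M]: (1)·1+(-2)·1+(1)·1+(2)·1+(1)·0+(1)·1 = 3
  [L]: (1)·-1+(-2)·0+(1)·0+(2)·2+(1)·0+(1)·-1 = 2
  [T]: (1)·-1+(-2)·-2+(1)·-3+(2)·-3+(1)·-1+(1)·-2 = -9
  [I]: (1)·0+(-2)·0+(1)·0+(2)·-1+(1)·0+(1)·0 = -2
⇒ M^3 L^2 T^-9 I^-2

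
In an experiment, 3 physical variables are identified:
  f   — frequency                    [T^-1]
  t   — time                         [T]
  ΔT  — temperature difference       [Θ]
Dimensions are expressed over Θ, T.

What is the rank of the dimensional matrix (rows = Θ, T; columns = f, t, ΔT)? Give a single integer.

2

Write exponents as rows Θ,T / cols f,t,ΔT:
  Θ: [ 0  0  1]
  T: [-1  1  0]
RREF → pivots at {f,ΔT} ⇒ r = 2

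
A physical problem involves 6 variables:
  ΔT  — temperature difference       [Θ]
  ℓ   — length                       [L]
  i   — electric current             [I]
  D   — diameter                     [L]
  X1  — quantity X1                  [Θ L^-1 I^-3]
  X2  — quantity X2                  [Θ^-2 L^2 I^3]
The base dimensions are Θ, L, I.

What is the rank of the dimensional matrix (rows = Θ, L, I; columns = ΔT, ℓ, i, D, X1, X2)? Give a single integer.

3

Write exponents as rows Θ,L,I / cols ΔT,ℓ,i,D,X1,X2:
  Θ: [ 1  0  0  0  1 -2]
  L: [ 0  1  0  1 -1  2]
  I: [ 0  0  1  0 -3  3]
RREF → pivots at {ΔT,ℓ,i} ⇒ r = 3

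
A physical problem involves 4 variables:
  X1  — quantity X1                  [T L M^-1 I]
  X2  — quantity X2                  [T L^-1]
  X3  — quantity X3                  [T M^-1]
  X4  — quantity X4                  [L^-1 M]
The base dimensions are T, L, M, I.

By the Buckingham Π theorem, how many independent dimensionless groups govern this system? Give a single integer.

1

Write exponents as rows T,L,M,I / cols X1,X2,X3,X4:
  T: [ 1  1  1  0]
  L: [ 1 -1  0 -1]
  M: [-1  0 -1  1]
  I: [ 1  0  0  0]
Echelon form has 3 nonzero rows (pivots: X1,X2,X3)
Π count = n − r = 4 − 3 = 1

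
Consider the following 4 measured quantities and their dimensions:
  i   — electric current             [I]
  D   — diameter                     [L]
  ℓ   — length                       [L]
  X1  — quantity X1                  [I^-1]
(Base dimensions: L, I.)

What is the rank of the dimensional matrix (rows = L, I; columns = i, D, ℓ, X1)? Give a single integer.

2

Write exponents as rows L,I / cols i,D,ℓ,X1:
  L: [ 0  1  1  0]
  I: [ 1  0  0 -1]
Echelon form has 2 nonzero rows (pivots: i,D)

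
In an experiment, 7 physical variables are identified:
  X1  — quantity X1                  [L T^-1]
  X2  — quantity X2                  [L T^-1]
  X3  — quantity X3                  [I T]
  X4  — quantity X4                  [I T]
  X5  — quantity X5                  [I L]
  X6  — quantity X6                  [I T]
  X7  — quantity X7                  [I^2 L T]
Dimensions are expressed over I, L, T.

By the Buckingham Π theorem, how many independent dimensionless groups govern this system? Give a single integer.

5

Exponent matrix [I,L,T] × [X1,X2,X3,X4,X5,X6,X7]:
  I: [ 0  0  1  1  1  1  2]
  L: [ 1  1  0  0  1  0  1]
  T: [-1 -1  1  1  0  1  1]
Echelon form has 2 nonzero rows (pivots: X1,X3)
7 vars − rank 2 = 5 Π groups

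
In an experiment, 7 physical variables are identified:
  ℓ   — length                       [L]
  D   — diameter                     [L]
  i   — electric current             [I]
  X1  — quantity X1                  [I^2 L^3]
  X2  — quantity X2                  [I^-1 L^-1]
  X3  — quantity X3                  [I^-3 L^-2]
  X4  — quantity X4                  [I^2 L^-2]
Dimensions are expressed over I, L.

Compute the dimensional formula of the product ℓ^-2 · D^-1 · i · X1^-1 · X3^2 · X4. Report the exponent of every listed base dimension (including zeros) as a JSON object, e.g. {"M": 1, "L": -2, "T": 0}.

Write exponents as rows I,L / cols ℓ,D,i,X1,X2,X3,X4:
  I: [ 0  0  1  2 -1 -3  2]
  L: [ 1  1  0  3 -1 -2 -2]
  [I]: (-2)·0+(-1)·0+(1)·1+(-1)·2+(2)·-3+(1)·2 = -5
  [L]: (-2)·1+(-1)·1+(1)·0+(-1)·3+(2)·-2+(1)·-2 = -12
⇒ I^-5 L^-12

{"I": -5, "L": -12}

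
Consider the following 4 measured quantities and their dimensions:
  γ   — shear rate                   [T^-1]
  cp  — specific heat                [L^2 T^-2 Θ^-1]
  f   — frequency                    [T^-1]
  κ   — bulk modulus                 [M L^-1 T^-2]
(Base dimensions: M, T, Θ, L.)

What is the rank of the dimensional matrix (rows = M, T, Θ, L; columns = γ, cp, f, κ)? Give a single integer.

3

Exponent matrix [M,T,Θ,L] × [γ,cp,f,κ]:
  M: [ 0  0  0  1]
  T: [-1 -2 -1 -2]
  Θ: [ 0 -1  0  0]
  L: [ 0  2  0 -1]
Echelon form has 3 nonzero rows (pivots: γ,cp,κ)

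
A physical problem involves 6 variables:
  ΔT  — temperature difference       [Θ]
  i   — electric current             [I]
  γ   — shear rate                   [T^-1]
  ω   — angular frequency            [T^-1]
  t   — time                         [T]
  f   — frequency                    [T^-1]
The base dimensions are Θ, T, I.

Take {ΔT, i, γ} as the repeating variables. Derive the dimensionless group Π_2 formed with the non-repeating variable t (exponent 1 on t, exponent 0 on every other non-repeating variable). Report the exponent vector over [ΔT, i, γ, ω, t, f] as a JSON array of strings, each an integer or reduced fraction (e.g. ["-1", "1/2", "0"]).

Write exponents as rows Θ,T,I / cols ΔT,i,γ,ω,t,f:
  Θ: [ 1  0  0  0  0  0]
  T: [ 0  0 -1 -1  1 -1]
  I: [ 0  1  0  0  0  0]
RREF → pivots at {ΔT,i,γ} ⇒ r = 3
Pivot set = {ΔT,i,γ}, free = {ω,t,f}
RREF:
  r0: [   1    0    0    0    0    0]
  r1: [   0    1    0    0    0    0]
  r2: [   0    0    1    1   -1    1]
Fix exponent of t at 1, ω at 0, f at 0; solve each RREF row for its pivot's exponent:
  r0: exp(ΔT) + (0)·1 = 0 ⇒ exp(ΔT) = 0
  r1: exp(i) + (0)·1 = 0 ⇒ exp(i) = 0
  r2: exp(γ) + (-1)·1 = 0 ⇒ exp(γ) = 1
Π_2 = γ · t

["0", "0", "1", "0", "1", "0"]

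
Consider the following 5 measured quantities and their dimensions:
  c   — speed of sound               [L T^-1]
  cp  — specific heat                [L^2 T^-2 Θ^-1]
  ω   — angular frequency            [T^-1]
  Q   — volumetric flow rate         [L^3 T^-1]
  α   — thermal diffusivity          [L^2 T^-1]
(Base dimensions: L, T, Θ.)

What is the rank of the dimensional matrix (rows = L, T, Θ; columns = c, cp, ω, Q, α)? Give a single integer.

Dimensional matrix (L×T×Θ by c×cp×ω×Q×α):
  L: [ 1  2  0  3  2]
  T: [-1 -2 -1 -1 -1]
  Θ: [ 0 -1  0  0  0]
Echelon form has 3 nonzero rows (pivots: c,cp,ω)

3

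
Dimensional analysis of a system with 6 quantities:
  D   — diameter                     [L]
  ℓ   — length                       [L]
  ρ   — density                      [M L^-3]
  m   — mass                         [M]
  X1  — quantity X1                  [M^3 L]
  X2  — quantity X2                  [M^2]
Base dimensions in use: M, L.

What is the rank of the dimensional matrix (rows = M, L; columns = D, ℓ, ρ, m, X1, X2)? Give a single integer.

Dimensional matrix (M×L by D×ℓ×ρ×m×X1×X2):
  M: [ 0  0  1  1  3  2]
  L: [ 1  1 -3  0  1  0]
RREF → pivots at {D,ρ} ⇒ r = 2

2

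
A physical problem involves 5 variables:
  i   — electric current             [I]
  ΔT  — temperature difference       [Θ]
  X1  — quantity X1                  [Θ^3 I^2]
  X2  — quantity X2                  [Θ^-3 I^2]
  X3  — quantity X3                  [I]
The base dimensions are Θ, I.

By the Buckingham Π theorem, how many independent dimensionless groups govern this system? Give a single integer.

Write exponents as rows Θ,I / cols i,ΔT,X1,X2,X3:
  Θ: [ 0  1  3 -3  0]
  I: [ 1  0  2  2  1]
RREF → pivots at {i,ΔT} ⇒ r = 2
5 vars − rank 2 = 3 Π groups

3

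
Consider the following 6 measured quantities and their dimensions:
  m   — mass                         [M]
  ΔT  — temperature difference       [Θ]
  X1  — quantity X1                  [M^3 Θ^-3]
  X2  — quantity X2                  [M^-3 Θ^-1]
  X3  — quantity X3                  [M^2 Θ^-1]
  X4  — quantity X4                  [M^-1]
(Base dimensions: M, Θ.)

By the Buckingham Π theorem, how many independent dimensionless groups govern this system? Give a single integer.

4

Write exponents as rows M,Θ / cols m,ΔT,X1,X2,X3,X4:
  M: [ 1  0  3 -3  2 -1]
  Θ: [ 0  1 -3 -1 -1  0]
RREF → pivots at {m,ΔT} ⇒ r = 2
Π count = n − r = 6 − 2 = 4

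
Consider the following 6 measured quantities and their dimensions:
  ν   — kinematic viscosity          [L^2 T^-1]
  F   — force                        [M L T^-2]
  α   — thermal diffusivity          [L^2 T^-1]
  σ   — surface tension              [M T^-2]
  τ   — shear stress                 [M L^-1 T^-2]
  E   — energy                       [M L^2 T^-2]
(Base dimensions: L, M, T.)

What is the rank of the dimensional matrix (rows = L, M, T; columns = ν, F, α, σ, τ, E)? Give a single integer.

Exponent matrix [L,M,T] × [ν,F,α,σ,τ,E]:
  L: [ 2  1  2  0 -1  2]
  M: [ 0  1  0  1  1  1]
  T: [-1 -2 -1 -2 -2 -2]
RREF → pivots at {ν,F,σ} ⇒ r = 3

3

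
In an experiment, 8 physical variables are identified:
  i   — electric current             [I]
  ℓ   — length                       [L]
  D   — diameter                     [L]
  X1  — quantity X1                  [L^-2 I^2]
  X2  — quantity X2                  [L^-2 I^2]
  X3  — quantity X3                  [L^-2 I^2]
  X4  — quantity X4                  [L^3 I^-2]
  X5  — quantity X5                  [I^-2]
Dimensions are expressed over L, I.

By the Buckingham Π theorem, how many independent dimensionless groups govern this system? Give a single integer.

Dimensional matrix (L×I by i×ℓ×D×X1×X2×X3×X4×X5):
  L: [ 0  1  1 -2 -2 -2  3  0]
  I: [ 1  0  0  2  2  2 -2 -2]
RREF → pivots at {i,ℓ} ⇒ r = 2
8 vars − rank 2 = 6 Π groups

6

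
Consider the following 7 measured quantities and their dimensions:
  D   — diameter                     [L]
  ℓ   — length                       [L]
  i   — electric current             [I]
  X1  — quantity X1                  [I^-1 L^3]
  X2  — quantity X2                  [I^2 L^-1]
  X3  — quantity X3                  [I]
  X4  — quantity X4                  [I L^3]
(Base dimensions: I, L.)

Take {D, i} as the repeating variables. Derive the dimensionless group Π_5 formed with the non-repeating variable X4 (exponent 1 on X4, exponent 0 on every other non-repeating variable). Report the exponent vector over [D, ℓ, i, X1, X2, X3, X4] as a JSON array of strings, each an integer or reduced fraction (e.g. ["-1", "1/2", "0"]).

Dimensional matrix (I×L by D×ℓ×i×X1×X2×X3×X4):
  I: [ 0  0  1 -1  2  1  1]
  L: [ 1  1  0  3 -1  0  3]
Row reduction gives pivot columns D,i; rank = 2
Repeat: D,i; free: ℓ,X1,X2,X3,X4
RREF:
  r0: [   1    1    0    3   -1    0    3]
  r1: [   0    0    1   -1    2    1    1]
Fix exponent of X4 at 1, ℓ at 0, X1 at 0, X2 at 0, X3 at 0; solve each RREF row for its pivot's exponent:
  r0: exp(D) + (3)·1 = 0 ⇒ exp(D) = -3
  r1: exp(i) + (1)·1 = 0 ⇒ exp(i) = -1
Π_5 = D^-3 · i^-1 · X4

["-3", "0", "-1", "0", "0", "0", "1"]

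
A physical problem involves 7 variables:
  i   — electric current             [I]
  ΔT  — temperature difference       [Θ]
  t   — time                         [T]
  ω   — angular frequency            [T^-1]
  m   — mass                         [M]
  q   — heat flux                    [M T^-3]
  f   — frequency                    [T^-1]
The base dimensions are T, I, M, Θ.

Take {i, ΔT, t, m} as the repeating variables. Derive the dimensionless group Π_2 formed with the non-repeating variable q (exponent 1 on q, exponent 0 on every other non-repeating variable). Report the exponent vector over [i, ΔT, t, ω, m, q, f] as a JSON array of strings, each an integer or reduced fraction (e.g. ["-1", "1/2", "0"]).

["0", "0", "3", "0", "-1", "1", "0"]

Exponent matrix [T,I,M,Θ] × [i,ΔT,t,ω,m,q,f]:
  T: [ 0  0  1 -1  0 -3 -1]
  I: [ 1  0  0  0  0  0  0]
  M: [ 0  0  0  0  1  1  0]
  Θ: [ 0  1  0  0  0  0  0]
Echelon form has 4 nonzero rows (pivots: i,ΔT,t,m)
Pivot set = {i,ΔT,t,m}, free = {ω,q,f}
RREF:
  r0: [   1    0    0    0    0    0    0]
  r1: [   0    1    0    0    0    0    0]
  r2: [   0    0    1   -1    0   -3   -1]
  r3: [   0    0    0    0    1    1    0]
Fix exponent of q at 1, ω at 0, f at 0; solve each RREF row for its pivot's exponent:
  r0: exp(i) + (0)·1 = 0 ⇒ exp(i) = 0
  r1: exp(ΔT) + (0)·1 = 0 ⇒ exp(ΔT) = 0
  r2: exp(t) + (-3)·1 = 0 ⇒ exp(t) = 3
  r3: exp(m) + (1)·1 = 0 ⇒ exp(m) = -1
Π_2 = t^3 · m^-1 · q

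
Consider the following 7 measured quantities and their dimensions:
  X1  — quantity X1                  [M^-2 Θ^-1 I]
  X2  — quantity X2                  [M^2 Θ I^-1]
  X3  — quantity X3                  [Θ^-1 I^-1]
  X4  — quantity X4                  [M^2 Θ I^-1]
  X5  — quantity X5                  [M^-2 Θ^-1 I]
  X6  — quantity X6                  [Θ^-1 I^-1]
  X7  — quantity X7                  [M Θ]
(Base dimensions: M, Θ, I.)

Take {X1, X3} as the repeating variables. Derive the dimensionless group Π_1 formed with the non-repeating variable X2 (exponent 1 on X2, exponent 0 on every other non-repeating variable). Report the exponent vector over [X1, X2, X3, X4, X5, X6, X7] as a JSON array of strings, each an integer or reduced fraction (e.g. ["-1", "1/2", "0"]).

Dimensional matrix (M×Θ×I by X1×X2×X3×X4×X5×X6×X7):
  M: [-2  2  0  2 -2  0  1]
  Θ: [-1  1 -1  1 -1 -1  1]
  I: [ 1 -1 -1 -1  1 -1  0]
Row reduction gives pivot columns X1,X3; rank = 2
Pivot set = {X1,X3}, free = {X2,X4,X5,X6,X7}
RREF:
  r0: [   1   -1    0   -1    1    0 -1/2]
  r1: [   0    0    1    0    0    1 -1/2]
  r2: [   0    0    0    0    0    0    0]
Fix exponent of X2 at 1, X4 at 0, X5 at 0, X6 at 0, X7 at 0; solve each RREF row for its pivot's exponent:
  r0: exp(X1) + (-1)·1 = 0 ⇒ exp(X1) = 1
  r1: exp(X3) + (0)·1 = 0 ⇒ exp(X3) = 0
Π_1 = X1 · X2

["1", "1", "0", "0", "0", "0", "0"]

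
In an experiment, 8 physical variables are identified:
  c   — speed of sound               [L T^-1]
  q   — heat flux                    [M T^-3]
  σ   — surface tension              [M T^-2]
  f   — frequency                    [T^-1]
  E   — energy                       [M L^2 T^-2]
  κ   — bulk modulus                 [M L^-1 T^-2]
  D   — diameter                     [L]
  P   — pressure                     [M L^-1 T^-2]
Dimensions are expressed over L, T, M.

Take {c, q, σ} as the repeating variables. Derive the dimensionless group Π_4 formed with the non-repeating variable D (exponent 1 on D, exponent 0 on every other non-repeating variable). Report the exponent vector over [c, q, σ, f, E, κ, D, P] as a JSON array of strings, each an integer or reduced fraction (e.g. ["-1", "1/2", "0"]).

["-1", "1", "-1", "0", "0", "0", "1", "0"]

Exponent matrix [L,T,M] × [c,q,σ,f,E,κ,D,P]:
  L: [ 1  0  0  0  2 -1  1 -1]
  T: [-1 -3 -2 -1 -2 -2  0 -2]
  M: [ 0  1  1  0  1  1  0  1]
RREF → pivots at {c,q,σ} ⇒ r = 3
Pivot set = {c,q,σ}, free = {f,E,κ,D,P}
RREF:
  r0: [   1    0    0    0    2   -1    1   -1]
  r1: [   0    1    0    1   -2    1   -1    1]
  r2: [   0    0    1   -1    3    0    1    0]
Fix exponent of D at 1, f at 0, E at 0, κ at 0, P at 0; solve each RREF row for its pivot's exponent:
  r0: exp(c) + (1)·1 = 0 ⇒ exp(c) = -1
  r1: exp(q) + (-1)·1 = 0 ⇒ exp(q) = 1
  r2: exp(σ) + (1)·1 = 0 ⇒ exp(σ) = -1
Π_4 = c^-1 · q · σ^-1 · D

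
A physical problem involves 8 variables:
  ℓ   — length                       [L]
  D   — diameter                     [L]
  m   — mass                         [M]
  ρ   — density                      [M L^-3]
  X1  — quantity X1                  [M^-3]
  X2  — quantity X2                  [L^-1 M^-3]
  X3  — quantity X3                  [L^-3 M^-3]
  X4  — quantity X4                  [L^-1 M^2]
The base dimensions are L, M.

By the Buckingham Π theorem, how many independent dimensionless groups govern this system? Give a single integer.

Write exponents as rows L,M / cols ℓ,D,m,ρ,X1,X2,X3,X4:
  L: [ 1  1  0 -3  0 -1 -3 -1]
  M: [ 0  0  1  1 -3 -3 -3  2]
Echelon form has 2 nonzero rows (pivots: ℓ,m)
n=8, r=2 ⇒ 6 dimensionless groups

6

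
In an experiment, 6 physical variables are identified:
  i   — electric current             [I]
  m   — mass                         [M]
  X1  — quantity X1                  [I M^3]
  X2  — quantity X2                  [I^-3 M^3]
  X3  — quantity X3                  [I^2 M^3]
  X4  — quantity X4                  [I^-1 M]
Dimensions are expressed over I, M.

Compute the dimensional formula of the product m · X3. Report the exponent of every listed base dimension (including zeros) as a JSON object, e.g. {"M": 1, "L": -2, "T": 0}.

{"I": 2, "M": 4}

Write exponents as rows I,M / cols i,m,X1,X2,X3,X4:
  I: [ 1  0  1 -3  2 -1]
  M: [ 0  1  3  3  3  1]
  [I]: (1)·0+(1)·2 = 2
  [M]: (1)·1+(1)·3 = 4
⇒ I^2 M^4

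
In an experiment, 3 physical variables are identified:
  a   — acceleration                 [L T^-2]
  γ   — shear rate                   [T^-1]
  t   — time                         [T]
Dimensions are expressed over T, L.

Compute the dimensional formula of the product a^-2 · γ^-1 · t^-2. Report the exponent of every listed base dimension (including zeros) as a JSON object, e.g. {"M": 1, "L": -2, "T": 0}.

Dimensional matrix (T×L by a×γ×t):
  T: [-2 -1  1]
  L: [ 1  0  0]
  [T]: (-2)·-2+(-1)·-1+(-2)·1 = 3
  [L]: (-2)·1+(-1)·0+(-2)·0 = -2
⇒ T^3 L^-2

{"T": 3, "L": -2}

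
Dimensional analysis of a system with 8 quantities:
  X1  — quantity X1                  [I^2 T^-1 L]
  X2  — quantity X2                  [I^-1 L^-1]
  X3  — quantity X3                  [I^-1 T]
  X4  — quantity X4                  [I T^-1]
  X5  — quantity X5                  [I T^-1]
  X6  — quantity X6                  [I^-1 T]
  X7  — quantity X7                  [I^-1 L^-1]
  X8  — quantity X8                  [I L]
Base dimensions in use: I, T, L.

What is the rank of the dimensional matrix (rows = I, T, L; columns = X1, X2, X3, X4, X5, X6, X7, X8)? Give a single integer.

Write exponents as rows I,T,L / cols X1,X2,X3,X4,X5,X6,X7,X8:
  I: [ 2 -1 -1  1  1 -1 -1  1]
  T: [-1  0  1 -1 -1  1  0  0]
  L: [ 1 -1  0  0  0  0 -1  1]
Row reduction gives pivot columns X1,X2; rank = 2

2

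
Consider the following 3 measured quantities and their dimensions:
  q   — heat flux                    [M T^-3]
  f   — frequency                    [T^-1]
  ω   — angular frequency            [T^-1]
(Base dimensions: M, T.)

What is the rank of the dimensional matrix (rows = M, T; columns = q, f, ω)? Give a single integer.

Write exponents as rows M,T / cols q,f,ω:
  M: [ 1  0  0]
  T: [-3 -1 -1]
Row reduction gives pivot columns q,f; rank = 2

2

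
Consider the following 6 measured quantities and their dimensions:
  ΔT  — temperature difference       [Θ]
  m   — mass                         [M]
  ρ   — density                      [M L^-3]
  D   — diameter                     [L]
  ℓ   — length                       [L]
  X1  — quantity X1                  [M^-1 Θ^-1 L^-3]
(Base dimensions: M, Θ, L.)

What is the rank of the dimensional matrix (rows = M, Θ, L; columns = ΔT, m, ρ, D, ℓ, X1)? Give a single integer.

Exponent matrix [M,Θ,L] × [ΔT,m,ρ,D,ℓ,X1]:
  M: [ 0  1  1  0  0 -1]
  Θ: [ 1  0  0  0  0 -1]
  L: [ 0  0 -3  1  1 -3]
Row reduction gives pivot columns ΔT,m,ρ; rank = 3

3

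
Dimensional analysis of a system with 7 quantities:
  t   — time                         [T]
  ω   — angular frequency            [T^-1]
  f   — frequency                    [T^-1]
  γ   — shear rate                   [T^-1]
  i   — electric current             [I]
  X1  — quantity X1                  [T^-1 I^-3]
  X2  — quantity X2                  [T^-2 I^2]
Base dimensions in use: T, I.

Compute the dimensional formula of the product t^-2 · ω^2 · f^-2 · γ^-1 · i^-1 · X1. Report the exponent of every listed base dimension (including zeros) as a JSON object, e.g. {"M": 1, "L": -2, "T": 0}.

{"T": -2, "I": -4}

Write exponents as rows T,I / cols t,ω,f,γ,i,X1,X2:
  T: [ 1 -1 -1 -1  0 -1 -2]
  I: [ 0  0  0  0  1 -3  2]
  [T]: (-2)·1+(2)·-1+(-2)·-1+(-1)·-1+(-1)·0+(1)·-1 = -2
  [I]: (-2)·0+(2)·0+(-2)·0+(-1)·0+(-1)·1+(1)·-3 = -4
⇒ T^-2 I^-4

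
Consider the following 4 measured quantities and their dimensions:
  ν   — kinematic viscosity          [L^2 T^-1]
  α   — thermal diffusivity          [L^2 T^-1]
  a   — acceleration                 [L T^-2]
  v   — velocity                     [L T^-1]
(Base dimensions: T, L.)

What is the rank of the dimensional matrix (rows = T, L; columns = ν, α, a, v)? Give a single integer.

Exponent matrix [T,L] × [ν,α,a,v]:
  T: [-1 -1 -2 -1]
  L: [ 2  2  1  1]
RREF → pivots at {ν,a} ⇒ r = 2

2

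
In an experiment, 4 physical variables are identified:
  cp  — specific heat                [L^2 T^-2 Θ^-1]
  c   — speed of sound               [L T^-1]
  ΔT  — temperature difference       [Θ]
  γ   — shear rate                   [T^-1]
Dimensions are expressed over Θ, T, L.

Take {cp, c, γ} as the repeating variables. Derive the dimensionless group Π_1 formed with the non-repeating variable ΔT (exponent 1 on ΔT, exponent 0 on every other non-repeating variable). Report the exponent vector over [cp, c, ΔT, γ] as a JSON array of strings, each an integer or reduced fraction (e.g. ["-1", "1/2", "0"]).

["1", "-2", "1", "0"]

Write exponents as rows Θ,T,L / cols cp,c,ΔT,γ:
  Θ: [-1  0  1  0]
  T: [-2 -1  0 -1]
  L: [ 2  1  0  0]
Echelon form has 3 nonzero rows (pivots: cp,c,γ)
Repeat: cp,c,γ; free: ΔT
RREF:
  r0: [   1    0   -1    0]
  r1: [   0    1    2    0]
  r2: [   0    0    0    1]
Fix exponent of ΔT at 1; solve each RREF row for its pivot's exponent:
  r0: exp(cp) + (-1)·1 = 0 ⇒ exp(cp) = 1
  r1: exp(c) + (2)·1 = 0 ⇒ exp(c) = -2
  r2: exp(γ) + (0)·1 = 0 ⇒ exp(γ) = 0
Π_1 = cp · c^-2 · ΔT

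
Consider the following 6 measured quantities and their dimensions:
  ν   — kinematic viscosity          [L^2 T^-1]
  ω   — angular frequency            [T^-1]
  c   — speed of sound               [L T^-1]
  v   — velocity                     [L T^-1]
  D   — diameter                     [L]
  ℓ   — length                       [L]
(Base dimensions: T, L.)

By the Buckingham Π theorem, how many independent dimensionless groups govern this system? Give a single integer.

4

Write exponents as rows T,L / cols ν,ω,c,v,D,ℓ:
  T: [-1 -1 -1 -1  0  0]
  L: [ 2  0  1  1  1  1]
Row reduction gives pivot columns ν,ω; rank = 2
Π count = n − r = 6 − 2 = 4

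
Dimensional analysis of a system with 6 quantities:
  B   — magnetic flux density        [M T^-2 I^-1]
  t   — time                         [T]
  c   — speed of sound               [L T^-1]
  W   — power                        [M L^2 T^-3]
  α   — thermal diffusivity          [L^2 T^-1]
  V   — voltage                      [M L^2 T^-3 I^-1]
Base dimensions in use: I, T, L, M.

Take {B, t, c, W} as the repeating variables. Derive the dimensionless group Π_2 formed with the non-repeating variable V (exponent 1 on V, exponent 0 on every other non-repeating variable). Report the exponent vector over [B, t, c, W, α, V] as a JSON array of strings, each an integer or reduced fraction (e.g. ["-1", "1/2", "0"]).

["-1", "-1", "-2", "0", "0", "1"]

Write exponents as rows I,T,L,M / cols B,t,c,W,α,V:
  I: [-1  0  0  0  0 -1]
  T: [-2  1 -1 -3 -1 -3]
  L: [ 0  0  1  2  2  2]
  M: [ 1  0  0  1  0  1]
RREF → pivots at {B,t,c,W} ⇒ r = 4
Repeat: B,t,c,W; free: α,V
RREF:
  r0: [   1    0    0    0    0    1]
  r1: [   0    1    0    0    1    1]
  r2: [   0    0    1    0    2    2]
  r3: [   0    0    0    1    0    0]
Fix exponent of V at 1, α at 0; solve each RREF row for its pivot's exponent:
  r0: exp(B) + (1)·1 = 0 ⇒ exp(B) = -1
  r1: exp(t) + (1)·1 = 0 ⇒ exp(t) = -1
  r2: exp(c) + (2)·1 = 0 ⇒ exp(c) = -2
  r3: exp(W) + (0)·1 = 0 ⇒ exp(W) = 0
Π_2 = B^-1 · t^-1 · c^-2 · V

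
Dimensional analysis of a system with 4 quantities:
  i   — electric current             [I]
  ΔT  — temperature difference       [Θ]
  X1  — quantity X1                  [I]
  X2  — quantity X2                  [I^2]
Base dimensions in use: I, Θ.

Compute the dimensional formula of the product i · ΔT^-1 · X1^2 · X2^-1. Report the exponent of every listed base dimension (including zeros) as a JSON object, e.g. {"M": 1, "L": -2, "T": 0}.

{"I": 1, "Θ": -1}

Dimensional matrix (I×Θ by i×ΔT×X1×X2):
  I: [ 1  0  1  2]
  Θ: [ 0  1  0  0]
  [I]: (1)·1+(-1)·0+(2)·1+(-1)·2 = 1
  [Θ]: (1)·0+(-1)·1+(2)·0+(-1)·0 = -1
⇒ I Θ^-1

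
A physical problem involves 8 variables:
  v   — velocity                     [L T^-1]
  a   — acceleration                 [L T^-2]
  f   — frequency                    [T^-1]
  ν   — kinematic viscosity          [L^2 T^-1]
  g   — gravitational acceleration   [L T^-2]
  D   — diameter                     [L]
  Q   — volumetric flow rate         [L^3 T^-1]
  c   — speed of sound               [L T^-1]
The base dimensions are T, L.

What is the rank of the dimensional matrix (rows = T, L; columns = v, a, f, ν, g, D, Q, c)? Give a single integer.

2

Write exponents as rows T,L / cols v,a,f,ν,g,D,Q,c:
  T: [-1 -2 -1 -1 -2  0 -1 -1]
  L: [ 1  1  0  2  1  1  3  1]
Row reduction gives pivot columns v,a; rank = 2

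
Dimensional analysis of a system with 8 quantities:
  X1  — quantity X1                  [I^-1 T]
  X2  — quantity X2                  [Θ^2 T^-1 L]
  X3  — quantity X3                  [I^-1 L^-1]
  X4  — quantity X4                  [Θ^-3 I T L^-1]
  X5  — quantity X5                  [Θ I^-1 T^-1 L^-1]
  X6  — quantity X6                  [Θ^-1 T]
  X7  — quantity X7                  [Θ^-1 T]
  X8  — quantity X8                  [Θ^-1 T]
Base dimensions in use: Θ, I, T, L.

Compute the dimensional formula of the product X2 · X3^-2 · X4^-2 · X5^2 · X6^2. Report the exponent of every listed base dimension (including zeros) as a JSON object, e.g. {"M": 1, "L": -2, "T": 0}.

{"Θ": 8, "I": -2, "T": -3, "L": 3}

Write exponents as rows Θ,I,T,L / cols X1,X2,X3,X4,X5,X6,X7,X8:
  Θ: [ 0  2  0 -3  1 -1 -1 -1]
  I: [-1  0 -1  1 -1  0  0  0]
  T: [ 1 -1  0  1 -1  1  1  1]
  L: [ 0  1 -1 -1 -1  0  0  0]
  [Θ]: (1)·2+(-2)·0+(-2)·-3+(2)·1+(2)·-1 = 8
  [I]: (1)·0+(-2)·-1+(-2)·1+(2)·-1+(2)·0 = -2
  [T]: (1)·-1+(-2)·0+(-2)·1+(2)·-1+(2)·1 = -3
  [L]: (1)·1+(-2)·-1+(-2)·-1+(2)·-1+(2)·0 = 3
⇒ Θ^8 I^-2 T^-3 L^3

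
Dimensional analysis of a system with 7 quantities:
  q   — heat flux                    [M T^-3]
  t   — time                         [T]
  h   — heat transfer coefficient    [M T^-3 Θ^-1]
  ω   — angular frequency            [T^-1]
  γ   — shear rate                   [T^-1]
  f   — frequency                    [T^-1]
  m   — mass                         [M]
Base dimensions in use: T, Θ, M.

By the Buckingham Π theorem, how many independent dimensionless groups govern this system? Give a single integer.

Exponent matrix [T,Θ,M] × [q,t,h,ω,γ,f,m]:
  T: [-3  1 -3 -1 -1 -1  0]
  Θ: [ 0  0 -1  0  0  0  0]
  M: [ 1  0  1  0  0  0  1]
RREF → pivots at {q,t,h} ⇒ r = 3
Π count = n − r = 7 − 3 = 4

4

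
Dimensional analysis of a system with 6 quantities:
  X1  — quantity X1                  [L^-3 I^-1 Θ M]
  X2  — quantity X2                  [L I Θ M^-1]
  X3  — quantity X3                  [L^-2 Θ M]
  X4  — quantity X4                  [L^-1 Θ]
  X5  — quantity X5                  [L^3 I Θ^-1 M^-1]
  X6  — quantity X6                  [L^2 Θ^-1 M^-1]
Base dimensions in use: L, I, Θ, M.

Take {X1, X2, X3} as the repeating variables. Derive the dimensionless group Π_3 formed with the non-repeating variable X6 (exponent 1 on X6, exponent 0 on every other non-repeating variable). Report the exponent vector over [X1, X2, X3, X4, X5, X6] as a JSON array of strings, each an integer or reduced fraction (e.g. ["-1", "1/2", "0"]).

["0", "0", "1", "0", "0", "1"]

Exponent matrix [L,I,Θ,M] × [X1,X2,X3,X4,X5,X6]:
  L: [-3  1 -2 -1  3  2]
  I: [-1  1  0  0  1  0]
  Θ: [ 1  1  1  1 -1 -1]
  M: [ 1 -1  1  0 -1 -1]
RREF → pivots at {X1,X2,X3} ⇒ r = 3
Pivot set = {X1,X2,X3}, free = {X4,X5,X6}
RREF:
  r0: [   1    0    0  1/2   -1    0]
  r1: [   0    1    0  1/2    0    0]
  r2: [   0    0    1    0    0   -1]
  r3: [   0    0    0    0    0    0]
Fix exponent of X6 at 1, X4 at 0, X5 at 0; solve each RREF row for its pivot's exponent:
  r0: exp(X1) + (0)·1 = 0 ⇒ exp(X1) = 0
  r1: exp(X2) + (0)·1 = 0 ⇒ exp(X2) = 0
  r2: exp(X3) + (-1)·1 = 0 ⇒ exp(X3) = 1
Π_3 = X3 · X6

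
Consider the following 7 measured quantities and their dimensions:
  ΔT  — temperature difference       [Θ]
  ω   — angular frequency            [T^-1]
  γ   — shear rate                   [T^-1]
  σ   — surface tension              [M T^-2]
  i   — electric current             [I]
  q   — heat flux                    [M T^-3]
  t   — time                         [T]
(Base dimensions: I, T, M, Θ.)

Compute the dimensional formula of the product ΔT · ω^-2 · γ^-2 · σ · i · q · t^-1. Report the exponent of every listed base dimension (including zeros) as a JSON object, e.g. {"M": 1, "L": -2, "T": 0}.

Write exponents as rows I,T,M,Θ / cols ΔT,ω,γ,σ,i,q,t:
  I: [ 0  0  0  0  1  0  0]
  T: [ 0 -1 -1 -2  0 -3  1]
  M: [ 0  0  0  1  0  1  0]
  Θ: [ 1  0  0  0  0  0  0]
  [I]: (1)·0+(-2)·0+(-2)·0+(1)·0+(1)·1+(1)·0+(-1)·0 = 1
  [T]: (1)·0+(-2)·-1+(-2)·-1+(1)·-2+(1)·0+(1)·-3+(-1)·1 = -2
  [M]: (1)·0+(-2)·0+(-2)·0+(1)·1+(1)·0+(1)·1+(-1)·0 = 2
  [Θ]: (1)·1+(-2)·0+(-2)·0+(1)·0+(1)·0+(1)·0+(-1)·0 = 1
⇒ I T^-2 M^2 Θ

{"I": 1, "T": -2, "M": 2, "Θ": 1}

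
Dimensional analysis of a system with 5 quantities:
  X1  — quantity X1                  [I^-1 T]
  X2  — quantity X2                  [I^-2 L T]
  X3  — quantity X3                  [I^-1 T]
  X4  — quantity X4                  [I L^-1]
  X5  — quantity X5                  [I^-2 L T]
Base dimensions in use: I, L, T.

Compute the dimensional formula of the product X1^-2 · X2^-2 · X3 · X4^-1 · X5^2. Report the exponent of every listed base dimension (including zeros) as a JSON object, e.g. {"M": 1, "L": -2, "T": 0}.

Write exponents as rows I,L,T / cols X1,X2,X3,X4,X5:
  I: [-1 -2 -1  1 -2]
  L: [ 0  1  0 -1  1]
  T: [ 1  1  1  0  1]
  [I]: (-2)·-1+(-2)·-2+(1)·-1+(-1)·1+(2)·-2 = 0
  [L]: (-2)·0+(-2)·1+(1)·0+(-1)·-1+(2)·1 = 1
  [T]: (-2)·1+(-2)·1+(1)·1+(-1)·0+(2)·1 = -1
⇒ L T^-1

{"I": 0, "L": 1, "T": -1}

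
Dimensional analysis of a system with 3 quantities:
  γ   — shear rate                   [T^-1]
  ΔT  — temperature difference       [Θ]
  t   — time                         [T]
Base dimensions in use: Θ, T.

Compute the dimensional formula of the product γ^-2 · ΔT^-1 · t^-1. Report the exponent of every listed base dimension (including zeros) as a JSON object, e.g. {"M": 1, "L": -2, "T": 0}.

{"Θ": -1, "T": 1}

Dimensional matrix (Θ×T by γ×ΔT×t):
  Θ: [ 0  1  0]
  T: [-1  0  1]
  [Θ]: (-2)·0+(-1)·1+(-1)·0 = -1
  [T]: (-2)·-1+(-1)·0+(-1)·1 = 1
⇒ Θ^-1 T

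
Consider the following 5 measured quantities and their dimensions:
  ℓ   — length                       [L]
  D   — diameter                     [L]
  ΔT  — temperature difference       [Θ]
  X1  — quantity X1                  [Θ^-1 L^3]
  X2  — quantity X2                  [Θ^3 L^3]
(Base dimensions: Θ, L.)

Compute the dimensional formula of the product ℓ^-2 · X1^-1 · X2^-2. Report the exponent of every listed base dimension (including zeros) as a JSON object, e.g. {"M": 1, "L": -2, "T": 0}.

{"Θ": -5, "L": -11}

Exponent matrix [Θ,L] × [ℓ,D,ΔT,X1,X2]:
  Θ: [ 0  0  1 -1  3]
  L: [ 1  1  0  3  3]
  [Θ]: (-2)·0+(-1)·-1+(-2)·3 = -5
  [L]: (-2)·1+(-1)·3+(-2)·3 = -11
⇒ Θ^-5 L^-11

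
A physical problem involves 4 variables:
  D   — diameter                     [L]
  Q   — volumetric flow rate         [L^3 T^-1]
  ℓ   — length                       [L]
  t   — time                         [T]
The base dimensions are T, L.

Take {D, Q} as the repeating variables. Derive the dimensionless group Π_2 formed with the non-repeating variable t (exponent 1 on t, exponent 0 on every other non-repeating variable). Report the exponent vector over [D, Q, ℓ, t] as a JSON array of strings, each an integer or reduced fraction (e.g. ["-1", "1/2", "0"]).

Exponent matrix [T,L] × [D,Q,ℓ,t]:
  T: [ 0 -1  0  1]
  L: [ 1  3  1  0]
Echelon form has 2 nonzero rows (pivots: D,Q)
Repeat: D,Q; free: ℓ,t
RREF:
  r0: [   1    0    1    3]
  r1: [   0    1    0   -1]
Fix exponent of t at 1, ℓ at 0; solve each RREF row for its pivot's exponent:
  r0: exp(D) + (3)·1 = 0 ⇒ exp(D) = -3
  r1: exp(Q) + (-1)·1 = 0 ⇒ exp(Q) = 1
Π_2 = D^-3 · Q · t

["-3", "1", "0", "1"]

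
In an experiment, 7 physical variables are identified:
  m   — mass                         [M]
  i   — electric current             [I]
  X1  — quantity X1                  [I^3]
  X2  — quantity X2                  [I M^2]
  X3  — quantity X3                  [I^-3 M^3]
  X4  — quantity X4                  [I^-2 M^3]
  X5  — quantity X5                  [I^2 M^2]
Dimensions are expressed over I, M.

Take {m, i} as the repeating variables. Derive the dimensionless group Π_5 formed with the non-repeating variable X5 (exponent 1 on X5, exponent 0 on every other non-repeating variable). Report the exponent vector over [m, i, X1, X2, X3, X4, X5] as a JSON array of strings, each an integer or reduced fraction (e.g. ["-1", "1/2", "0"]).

["-2", "-2", "0", "0", "0", "0", "1"]

Exponent matrix [I,M] × [m,i,X1,X2,X3,X4,X5]:
  I: [ 0  1  3  1 -3 -2  2]
  M: [ 1  0  0  2  3  3  2]
Row reduction gives pivot columns m,i; rank = 2
Repeat: m,i; free: X1,X2,X3,X4,X5
RREF:
  r0: [   1    0    0    2    3    3    2]
  r1: [   0    1    3    1   -3   -2    2]
Fix exponent of X5 at 1, X1 at 0, X2 at 0, X3 at 0, X4 at 0; solve each RREF row for its pivot's exponent:
  r0: exp(m) + (2)·1 = 0 ⇒ exp(m) = -2
  r1: exp(i) + (2)·1 = 0 ⇒ exp(i) = -2
Π_5 = m^-2 · i^-2 · X5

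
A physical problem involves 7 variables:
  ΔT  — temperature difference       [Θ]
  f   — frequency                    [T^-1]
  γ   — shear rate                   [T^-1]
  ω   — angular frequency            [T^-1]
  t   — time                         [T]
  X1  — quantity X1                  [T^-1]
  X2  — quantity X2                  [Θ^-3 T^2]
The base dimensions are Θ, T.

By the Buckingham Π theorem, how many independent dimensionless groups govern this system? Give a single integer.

5

Dimensional matrix (Θ×T by ΔT×f×γ×ω×t×X1×X2):
  Θ: [ 1  0  0  0  0  0 -3]
  T: [ 0 -1 -1 -1  1 -1  2]
Row reduction gives pivot columns ΔT,f; rank = 2
Π count = n − r = 7 − 2 = 5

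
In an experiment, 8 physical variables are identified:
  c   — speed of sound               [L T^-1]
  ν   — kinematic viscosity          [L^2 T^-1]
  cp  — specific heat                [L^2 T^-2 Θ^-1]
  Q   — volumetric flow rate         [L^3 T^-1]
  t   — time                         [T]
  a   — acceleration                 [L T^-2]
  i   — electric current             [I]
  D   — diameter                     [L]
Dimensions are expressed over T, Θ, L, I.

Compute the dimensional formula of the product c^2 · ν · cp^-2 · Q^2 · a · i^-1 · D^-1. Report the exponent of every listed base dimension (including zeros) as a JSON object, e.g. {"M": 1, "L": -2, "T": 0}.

Dimensional matrix (T×Θ×L×I by c×ν×cp×Q×t×a×i×D):
  T: [-1 -1 -2 -1  1 -2  0  0]
  Θ: [ 0  0 -1  0  0  0  0  0]
  L: [ 1  2  2  3  0  1  0  1]
  I: [ 0  0  0  0  0  0  1  0]
  [T]: (2)·-1+(1)·-1+(-2)·-2+(2)·-1+(1)·-2+(-1)·0+(-1)·0 = -3
  [Θ]: (2)·0+(1)·0+(-2)·-1+(2)·0+(1)·0+(-1)·0+(-1)·0 = 2
  [L]: (2)·1+(1)·2+(-2)·2+(2)·3+(1)·1+(-1)·0+(-1)·1 = 6
  [I]: (2)·0+(1)·0+(-2)·0+(2)·0+(1)·0+(-1)·1+(-1)·0 = -1
⇒ T^-3 Θ^2 L^6 I^-1

{"T": -3, "Θ": 2, "L": 6, "I": -1}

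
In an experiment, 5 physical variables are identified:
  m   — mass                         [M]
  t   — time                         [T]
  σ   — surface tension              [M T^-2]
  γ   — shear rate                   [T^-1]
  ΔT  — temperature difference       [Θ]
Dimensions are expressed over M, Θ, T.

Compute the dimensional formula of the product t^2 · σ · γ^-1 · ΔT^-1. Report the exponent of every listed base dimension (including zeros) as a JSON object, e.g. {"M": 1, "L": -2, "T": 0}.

Write exponents as rows M,Θ,T / cols m,t,σ,γ,ΔT:
  M: [ 1  0  1  0  0]
  Θ: [ 0  0  0  0  1]
  T: [ 0  1 -2 -1  0]
  [M]: (2)·0+(1)·1+(-1)·0+(-1)·0 = 1
  [Θ]: (2)·0+(1)·0+(-1)·0+(-1)·1 = -1
  [T]: (2)·1+(1)·-2+(-1)·-1+(-1)·0 = 1
⇒ M Θ^-1 T

{"M": 1, "Θ": -1, "T": 1}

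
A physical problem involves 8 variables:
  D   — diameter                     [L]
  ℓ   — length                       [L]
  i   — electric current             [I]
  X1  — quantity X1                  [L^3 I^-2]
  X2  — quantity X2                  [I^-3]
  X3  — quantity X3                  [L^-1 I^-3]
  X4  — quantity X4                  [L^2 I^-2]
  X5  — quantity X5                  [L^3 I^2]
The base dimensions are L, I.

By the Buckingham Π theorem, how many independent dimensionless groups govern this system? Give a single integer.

6

Exponent matrix [L,I] × [D,ℓ,i,X1,X2,X3,X4,X5]:
  L: [ 1  1  0  3  0 -1  2  3]
  I: [ 0  0  1 -2 -3 -3 -2  2]
RREF → pivots at {D,i} ⇒ r = 2
n=8, r=2 ⇒ 6 dimensionless groups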